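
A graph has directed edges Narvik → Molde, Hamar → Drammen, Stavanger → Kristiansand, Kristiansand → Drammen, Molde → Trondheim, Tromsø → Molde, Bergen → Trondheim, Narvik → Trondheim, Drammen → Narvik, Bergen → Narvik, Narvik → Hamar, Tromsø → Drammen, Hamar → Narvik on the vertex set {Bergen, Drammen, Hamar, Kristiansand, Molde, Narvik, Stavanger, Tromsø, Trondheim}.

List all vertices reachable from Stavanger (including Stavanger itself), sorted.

Drammen, Hamar, Kristiansand, Molde, Narvik, Stavanger, Trondheim

Start at Stavanger.
Its neighbours: Kristiansand.
Then their neighbours: Drammen.
Then next layer: Narvik.
Then next layer: Hamar, Molde, Trondheim.
Nothing further is reachable.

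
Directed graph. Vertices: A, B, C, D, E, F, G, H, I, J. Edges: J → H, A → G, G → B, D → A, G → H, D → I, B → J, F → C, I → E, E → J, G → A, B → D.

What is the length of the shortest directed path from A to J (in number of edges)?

Distance 0: A.
Distance 1: G.
Distance 2: B, H.
Distance 3: D, J — contains J.

3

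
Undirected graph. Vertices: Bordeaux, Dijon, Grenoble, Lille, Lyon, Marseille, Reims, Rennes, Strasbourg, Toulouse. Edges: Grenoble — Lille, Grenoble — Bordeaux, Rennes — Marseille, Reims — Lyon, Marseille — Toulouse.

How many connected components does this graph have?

From Bordeaux: component {Bordeaux, Grenoble, Lille}.
From Dijon: component {Dijon}.
From Lyon: component {Lyon, Reims}.
From Marseille: component {Marseille, Rennes, Toulouse}.
From Strasbourg: component {Strasbourg}.
That's 5 components.

5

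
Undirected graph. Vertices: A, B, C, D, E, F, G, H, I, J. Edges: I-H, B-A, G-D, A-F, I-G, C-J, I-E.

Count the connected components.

From A: component {A, B, F}.
From C: component {C, J}.
From D: component {D, E, G, H, I}.
That's 3 components.

3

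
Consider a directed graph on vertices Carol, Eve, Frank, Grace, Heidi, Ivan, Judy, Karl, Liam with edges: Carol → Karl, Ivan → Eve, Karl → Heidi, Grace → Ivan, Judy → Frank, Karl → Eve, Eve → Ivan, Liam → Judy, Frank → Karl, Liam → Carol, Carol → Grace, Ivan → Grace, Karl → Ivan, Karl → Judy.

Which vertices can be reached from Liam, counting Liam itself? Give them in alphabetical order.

Start at Liam.
Its neighbours: Carol, Judy.
Then their neighbours: Frank, Grace, Karl.
Then next layer: Eve, Heidi, Ivan.
Every vertex is now reached.

Carol, Eve, Frank, Grace, Heidi, Ivan, Judy, Karl, Liam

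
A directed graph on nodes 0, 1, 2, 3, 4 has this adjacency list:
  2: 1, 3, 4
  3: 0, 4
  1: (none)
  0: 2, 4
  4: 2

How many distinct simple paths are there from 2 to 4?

2→3→0→4
2→3→4
2→4

3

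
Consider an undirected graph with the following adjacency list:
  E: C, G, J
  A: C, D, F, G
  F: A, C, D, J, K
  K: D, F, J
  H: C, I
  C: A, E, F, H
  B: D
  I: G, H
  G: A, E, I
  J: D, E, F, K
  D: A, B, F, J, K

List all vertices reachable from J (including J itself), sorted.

A, B, C, D, E, F, G, H, I, J, K

Start at J.
Its neighbours: D, E, F, K.
Then their neighbours: A, B, C, G.
Then next layer: H, I.
Every vertex is now reached.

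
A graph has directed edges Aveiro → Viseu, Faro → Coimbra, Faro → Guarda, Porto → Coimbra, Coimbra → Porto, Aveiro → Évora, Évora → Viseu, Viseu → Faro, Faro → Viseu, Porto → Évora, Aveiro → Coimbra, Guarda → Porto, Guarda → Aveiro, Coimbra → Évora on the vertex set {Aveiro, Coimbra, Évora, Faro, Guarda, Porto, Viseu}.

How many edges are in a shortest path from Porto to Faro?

3

Distance 0: Porto.
Distance 1: Coimbra, Évora.
Distance 2: Viseu.
Distance 3: Faro — contains Faro.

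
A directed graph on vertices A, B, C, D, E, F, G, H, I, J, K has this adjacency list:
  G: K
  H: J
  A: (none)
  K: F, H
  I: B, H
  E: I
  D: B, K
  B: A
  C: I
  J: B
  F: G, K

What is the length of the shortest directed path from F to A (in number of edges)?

5

Distance 0: F.
Distance 1: G, K.
Distance 2: H.
Distance 3: J.
Distance 4: B.
Distance 5: A — contains A.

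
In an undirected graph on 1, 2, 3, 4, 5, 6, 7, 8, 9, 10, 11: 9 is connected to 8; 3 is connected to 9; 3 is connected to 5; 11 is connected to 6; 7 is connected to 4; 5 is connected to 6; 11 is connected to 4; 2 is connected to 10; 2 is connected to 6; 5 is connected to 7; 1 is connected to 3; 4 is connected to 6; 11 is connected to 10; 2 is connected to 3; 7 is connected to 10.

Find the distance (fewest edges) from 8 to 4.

Distance 0: 8.
Distance 1: 9.
Distance 2: 3.
Distance 3: 1, 2, 5.
Distance 4: 6, 7, 10.
Distance 5: 4, 11 — contains 4.

5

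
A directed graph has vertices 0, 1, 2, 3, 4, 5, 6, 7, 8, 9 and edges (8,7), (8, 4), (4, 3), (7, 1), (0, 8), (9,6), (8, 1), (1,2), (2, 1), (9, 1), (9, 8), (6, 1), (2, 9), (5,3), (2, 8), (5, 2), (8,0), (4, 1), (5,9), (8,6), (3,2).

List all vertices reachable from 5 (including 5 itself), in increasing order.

Start at 5.
Its neighbours: 2, 3, 9.
Then their neighbours: 1, 6, 8.
Then next layer: 0, 4, 7.
Every vertex is now reached.

0, 1, 2, 3, 4, 5, 6, 7, 8, 9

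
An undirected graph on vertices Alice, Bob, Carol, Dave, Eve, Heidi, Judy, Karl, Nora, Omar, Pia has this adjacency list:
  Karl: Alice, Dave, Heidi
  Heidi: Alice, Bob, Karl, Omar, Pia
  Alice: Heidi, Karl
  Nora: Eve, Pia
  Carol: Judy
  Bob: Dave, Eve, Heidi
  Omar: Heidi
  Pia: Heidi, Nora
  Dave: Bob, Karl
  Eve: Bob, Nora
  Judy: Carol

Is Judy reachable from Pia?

No

Explore from Pia.
Distance 1: reach Heidi, Nora.
Distance 2: reach Alice, Bob, Eve, Karl, Omar.
Distance 3: reach Dave.
The search is exhausted without reaching Judy; it lies in a different component.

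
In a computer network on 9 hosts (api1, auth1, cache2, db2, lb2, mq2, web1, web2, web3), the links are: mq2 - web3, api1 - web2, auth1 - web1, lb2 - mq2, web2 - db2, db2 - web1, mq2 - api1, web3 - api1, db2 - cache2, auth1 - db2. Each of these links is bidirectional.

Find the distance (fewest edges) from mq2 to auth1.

Distance 0: mq2.
Distance 1: api1, lb2, web3.
Distance 2: web2.
Distance 3: db2.
Distance 4: auth1, cache2, web1 — contains auth1.

4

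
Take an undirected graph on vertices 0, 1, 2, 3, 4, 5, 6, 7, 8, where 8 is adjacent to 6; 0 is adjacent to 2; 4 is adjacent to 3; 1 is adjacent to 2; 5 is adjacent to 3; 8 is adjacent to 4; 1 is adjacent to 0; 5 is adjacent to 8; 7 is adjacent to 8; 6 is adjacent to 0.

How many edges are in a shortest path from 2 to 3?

5

Distance 0: 2.
Distance 1: 0, 1.
Distance 2: 6.
Distance 3: 8.
Distance 4: 4, 5, 7.
Distance 5: 3 — contains 3.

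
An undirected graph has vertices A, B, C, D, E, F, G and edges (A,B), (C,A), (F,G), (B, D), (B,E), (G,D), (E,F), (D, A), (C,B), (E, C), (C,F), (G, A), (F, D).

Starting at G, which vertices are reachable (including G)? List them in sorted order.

A, B, C, D, E, F, G

Start at G.
Its neighbours: A, D, F.
Then their neighbours: B, C, E.
Every vertex is now reached.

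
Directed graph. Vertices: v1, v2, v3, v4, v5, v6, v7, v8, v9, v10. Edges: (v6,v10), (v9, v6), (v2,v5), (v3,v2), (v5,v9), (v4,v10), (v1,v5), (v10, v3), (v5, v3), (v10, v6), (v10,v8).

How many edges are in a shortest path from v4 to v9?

Distance 0: v4.
Distance 1: v10.
Distance 2: v3, v6, v8.
Distance 3: v2.
Distance 4: v5.
Distance 5: v9 — contains v9.

5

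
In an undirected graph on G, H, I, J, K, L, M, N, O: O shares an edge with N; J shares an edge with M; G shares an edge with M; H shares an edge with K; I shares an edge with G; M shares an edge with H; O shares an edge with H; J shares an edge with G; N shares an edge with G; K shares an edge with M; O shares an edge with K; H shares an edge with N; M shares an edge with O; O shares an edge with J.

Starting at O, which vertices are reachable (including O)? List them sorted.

G, H, I, J, K, M, N, O

Start at O.
Its neighbours: H, J, K, M, N.
Then their neighbours: G.
Then next layer: I.
Nothing further is reachable.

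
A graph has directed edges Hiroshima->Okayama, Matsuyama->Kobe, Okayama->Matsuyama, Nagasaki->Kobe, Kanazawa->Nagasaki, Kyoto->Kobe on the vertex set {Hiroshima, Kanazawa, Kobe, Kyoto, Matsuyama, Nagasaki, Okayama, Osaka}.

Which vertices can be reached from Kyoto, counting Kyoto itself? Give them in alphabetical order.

Kobe, Kyoto

Start at Kyoto.
Its neighbours: Kobe.
Nothing further is reachable.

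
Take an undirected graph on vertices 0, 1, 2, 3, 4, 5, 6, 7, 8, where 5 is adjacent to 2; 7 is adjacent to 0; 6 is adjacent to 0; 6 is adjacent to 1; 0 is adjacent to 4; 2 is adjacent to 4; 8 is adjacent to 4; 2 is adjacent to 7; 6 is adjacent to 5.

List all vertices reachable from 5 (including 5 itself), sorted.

0, 1, 2, 4, 5, 6, 7, 8

Start at 5.
Its neighbours: 2, 6.
Then their neighbours: 0, 1, 4, 7.
Then next layer: 8.
Nothing further is reachable.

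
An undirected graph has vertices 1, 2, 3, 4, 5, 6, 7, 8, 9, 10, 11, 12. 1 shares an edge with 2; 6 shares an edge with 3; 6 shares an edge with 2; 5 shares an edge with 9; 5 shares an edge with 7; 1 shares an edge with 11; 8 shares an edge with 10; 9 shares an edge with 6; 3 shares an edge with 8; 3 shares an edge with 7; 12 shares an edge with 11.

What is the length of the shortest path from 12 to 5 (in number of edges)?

Distance 0: 12.
Distance 1: 11.
Distance 2: 1.
Distance 3: 2.
Distance 4: 6.
Distance 5: 3, 9.
Distance 6: 5, 7, 8 — contains 5.

6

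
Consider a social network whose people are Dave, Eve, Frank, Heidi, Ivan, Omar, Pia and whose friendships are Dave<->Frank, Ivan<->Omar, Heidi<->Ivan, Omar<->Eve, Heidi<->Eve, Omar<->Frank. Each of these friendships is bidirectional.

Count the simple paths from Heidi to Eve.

2

Heidi–Eve
Heidi–Ivan–Omar–Eve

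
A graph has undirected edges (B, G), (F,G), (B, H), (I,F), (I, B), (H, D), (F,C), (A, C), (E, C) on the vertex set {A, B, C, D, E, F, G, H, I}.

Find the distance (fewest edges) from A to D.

Distance 0: A.
Distance 1: C.
Distance 2: E, F.
Distance 3: G, I.
Distance 4: B.
Distance 5: H.
Distance 6: D — contains D.

6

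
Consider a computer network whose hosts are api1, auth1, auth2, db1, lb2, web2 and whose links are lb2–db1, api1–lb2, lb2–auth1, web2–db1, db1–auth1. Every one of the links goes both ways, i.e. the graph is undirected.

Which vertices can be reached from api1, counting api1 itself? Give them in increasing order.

Start at api1.
Its neighbours: lb2.
Then their neighbours: auth1, db1.
Then next layer: web2.
Nothing further is reachable.

api1, auth1, db1, lb2, web2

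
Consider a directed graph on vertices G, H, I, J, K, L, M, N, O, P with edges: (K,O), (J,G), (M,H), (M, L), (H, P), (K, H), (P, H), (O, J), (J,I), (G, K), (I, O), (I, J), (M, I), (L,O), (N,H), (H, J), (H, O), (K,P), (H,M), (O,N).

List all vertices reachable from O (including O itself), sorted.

Start at O.
Its neighbours: J, N.
Then their neighbours: G, H, I.
Then next layer: K, M, P.
Then next layer: L.
Every vertex is now reached.

G, H, I, J, K, L, M, N, O, P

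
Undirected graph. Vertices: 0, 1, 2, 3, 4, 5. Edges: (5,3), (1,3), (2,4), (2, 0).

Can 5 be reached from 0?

Explore from 0.
Distance 1: reach 2.
Distance 2: reach 4.
The search is exhausted without reaching 5; it lies in a different component.

No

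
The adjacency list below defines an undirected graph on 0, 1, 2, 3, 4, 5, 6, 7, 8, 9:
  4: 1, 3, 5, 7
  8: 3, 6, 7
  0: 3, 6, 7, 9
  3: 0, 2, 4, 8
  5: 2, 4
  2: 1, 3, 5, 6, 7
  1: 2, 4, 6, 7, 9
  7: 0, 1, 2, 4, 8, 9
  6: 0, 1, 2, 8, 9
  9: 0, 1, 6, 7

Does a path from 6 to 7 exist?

Explore from 6.
Distance 1: reach 0, 1, 2, 8, 9.
Distance 2: reach 3, 4, 5, 7.
Found 7.

Yes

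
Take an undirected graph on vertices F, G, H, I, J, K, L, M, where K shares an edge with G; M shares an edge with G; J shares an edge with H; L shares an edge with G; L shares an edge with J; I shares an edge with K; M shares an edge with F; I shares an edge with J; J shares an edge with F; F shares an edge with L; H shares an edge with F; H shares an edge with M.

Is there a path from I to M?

Explore from I.
Distance 1: reach J, K.
Distance 2: reach F, G, H, L.
Distance 3: reach M.
Found M.

Yes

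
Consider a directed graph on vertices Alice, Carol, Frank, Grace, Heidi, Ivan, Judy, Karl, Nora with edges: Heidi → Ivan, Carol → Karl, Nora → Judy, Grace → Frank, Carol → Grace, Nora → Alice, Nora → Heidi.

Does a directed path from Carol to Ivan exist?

No

Explore from Carol.
Distance 1: reach Grace, Karl.
Distance 2: reach Frank.
The search from Carol is exhausted; no directed path reaches Ivan.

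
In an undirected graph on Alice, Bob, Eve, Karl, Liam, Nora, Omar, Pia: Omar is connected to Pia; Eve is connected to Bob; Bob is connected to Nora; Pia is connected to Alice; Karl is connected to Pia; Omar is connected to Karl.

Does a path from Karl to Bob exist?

Explore from Karl.
Distance 1: reach Omar, Pia.
Distance 2: reach Alice.
The search is exhausted without reaching Bob; it lies in a different component.

No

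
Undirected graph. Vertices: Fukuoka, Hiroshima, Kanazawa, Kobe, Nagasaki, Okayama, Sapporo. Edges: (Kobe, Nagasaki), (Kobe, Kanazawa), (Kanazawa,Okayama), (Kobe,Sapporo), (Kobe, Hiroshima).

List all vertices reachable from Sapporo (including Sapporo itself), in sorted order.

Start at Sapporo.
Its neighbours: Kobe.
Then their neighbours: Hiroshima, Kanazawa, Nagasaki.
Then next layer: Okayama.
Nothing further is reachable.

Hiroshima, Kanazawa, Kobe, Nagasaki, Okayama, Sapporo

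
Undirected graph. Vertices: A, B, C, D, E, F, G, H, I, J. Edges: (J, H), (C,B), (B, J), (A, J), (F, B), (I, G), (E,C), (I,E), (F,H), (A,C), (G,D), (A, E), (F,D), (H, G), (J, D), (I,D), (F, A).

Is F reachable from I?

Yes

Explore from I.
Distance 1: reach D, E, G.
Distance 2: reach A, C, F, H, J.
Found F.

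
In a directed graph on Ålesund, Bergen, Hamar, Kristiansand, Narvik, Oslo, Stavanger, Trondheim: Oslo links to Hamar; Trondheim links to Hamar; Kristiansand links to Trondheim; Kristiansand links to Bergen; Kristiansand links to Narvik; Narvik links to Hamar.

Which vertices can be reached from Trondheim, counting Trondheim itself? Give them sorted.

Start at Trondheim.
Its neighbours: Hamar.
Nothing further is reachable.

Hamar, Trondheim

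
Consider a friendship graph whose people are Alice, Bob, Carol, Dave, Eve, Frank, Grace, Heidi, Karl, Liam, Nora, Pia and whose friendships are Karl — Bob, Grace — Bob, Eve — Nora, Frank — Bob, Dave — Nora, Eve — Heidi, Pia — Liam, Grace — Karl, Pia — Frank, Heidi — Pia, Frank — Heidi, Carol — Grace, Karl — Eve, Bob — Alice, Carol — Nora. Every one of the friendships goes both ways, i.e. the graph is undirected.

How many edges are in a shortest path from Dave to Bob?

Distance 0: Dave.
Distance 1: Nora.
Distance 2: Carol, Eve.
Distance 3: Grace, Heidi, Karl.
Distance 4: Bob, Frank, Pia — contains Bob.

4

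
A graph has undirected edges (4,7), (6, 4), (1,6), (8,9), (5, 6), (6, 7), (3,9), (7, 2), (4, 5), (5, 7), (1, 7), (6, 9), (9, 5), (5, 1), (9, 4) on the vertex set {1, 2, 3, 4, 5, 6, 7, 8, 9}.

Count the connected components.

1

From 1: component {1, 2, 3, 4, 5, 6, 7, 8, 9}.
That's 1 component.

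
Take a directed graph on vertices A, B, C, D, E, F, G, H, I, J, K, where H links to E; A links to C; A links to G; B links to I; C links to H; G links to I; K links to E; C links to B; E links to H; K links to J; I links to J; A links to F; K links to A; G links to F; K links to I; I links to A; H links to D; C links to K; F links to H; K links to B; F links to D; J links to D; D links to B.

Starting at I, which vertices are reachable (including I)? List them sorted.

Start at I.
Its neighbours: A, J.
Then their neighbours: C, D, F, G.
Then next layer: B, H, K.
Then next layer: E.
Every vertex is now reached.

A, B, C, D, E, F, G, H, I, J, K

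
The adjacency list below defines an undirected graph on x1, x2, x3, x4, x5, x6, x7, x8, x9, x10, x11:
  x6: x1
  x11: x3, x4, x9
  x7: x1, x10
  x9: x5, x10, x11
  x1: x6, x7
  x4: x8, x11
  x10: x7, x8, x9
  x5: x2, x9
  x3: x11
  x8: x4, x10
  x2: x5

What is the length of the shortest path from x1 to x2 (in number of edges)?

5

Distance 0: x1.
Distance 1: x6, x7.
Distance 2: x10.
Distance 3: x8, x9.
Distance 4: x4, x5, x11.
Distance 5: x2, x3 — contains x2.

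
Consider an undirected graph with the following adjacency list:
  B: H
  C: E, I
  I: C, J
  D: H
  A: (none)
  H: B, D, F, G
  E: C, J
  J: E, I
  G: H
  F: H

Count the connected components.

3

From A: component {A}.
From B: component {B, D, F, G, H}.
From C: component {C, E, I, J}.
That's 3 components.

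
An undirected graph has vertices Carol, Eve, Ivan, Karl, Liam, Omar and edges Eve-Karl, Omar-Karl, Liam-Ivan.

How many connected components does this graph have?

3

From Carol: component {Carol}.
From Eve: component {Eve, Karl, Omar}.
From Ivan: component {Ivan, Liam}.
That's 3 components.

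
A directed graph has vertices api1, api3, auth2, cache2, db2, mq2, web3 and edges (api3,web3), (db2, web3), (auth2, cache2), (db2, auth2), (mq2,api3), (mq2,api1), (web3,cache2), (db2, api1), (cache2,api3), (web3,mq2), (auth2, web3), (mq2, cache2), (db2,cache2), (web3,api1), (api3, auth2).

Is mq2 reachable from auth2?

Yes

Explore from auth2.
Distance 1: reach cache2, web3.
Distance 2: reach api1, api3, mq2.
Found mq2.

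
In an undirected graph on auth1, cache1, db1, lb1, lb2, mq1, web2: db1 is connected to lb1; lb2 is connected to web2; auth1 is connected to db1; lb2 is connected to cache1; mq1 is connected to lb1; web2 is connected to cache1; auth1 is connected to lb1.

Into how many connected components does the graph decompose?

From auth1: component {auth1, db1, lb1, mq1}.
From cache1: component {cache1, lb2, web2}.
That's 2 components.

2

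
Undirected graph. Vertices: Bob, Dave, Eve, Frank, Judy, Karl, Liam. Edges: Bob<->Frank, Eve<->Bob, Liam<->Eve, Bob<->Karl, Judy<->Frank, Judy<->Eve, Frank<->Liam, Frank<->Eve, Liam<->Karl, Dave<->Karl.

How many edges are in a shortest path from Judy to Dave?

4

Distance 0: Judy.
Distance 1: Eve, Frank.
Distance 2: Bob, Liam.
Distance 3: Karl.
Distance 4: Dave — contains Dave.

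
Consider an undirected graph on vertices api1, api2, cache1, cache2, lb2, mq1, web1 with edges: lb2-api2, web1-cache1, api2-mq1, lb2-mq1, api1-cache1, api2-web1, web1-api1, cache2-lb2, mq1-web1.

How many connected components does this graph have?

From api1: component {api1, api2, cache1, cache2, lb2, mq1, web1}.
That's 1 component.

1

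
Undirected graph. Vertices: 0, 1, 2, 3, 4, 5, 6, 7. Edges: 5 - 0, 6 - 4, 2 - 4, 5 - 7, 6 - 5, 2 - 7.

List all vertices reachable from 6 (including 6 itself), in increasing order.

Start at 6.
Its neighbours: 4, 5.
Then their neighbours: 0, 2, 7.
Nothing further is reachable.

0, 2, 4, 5, 6, 7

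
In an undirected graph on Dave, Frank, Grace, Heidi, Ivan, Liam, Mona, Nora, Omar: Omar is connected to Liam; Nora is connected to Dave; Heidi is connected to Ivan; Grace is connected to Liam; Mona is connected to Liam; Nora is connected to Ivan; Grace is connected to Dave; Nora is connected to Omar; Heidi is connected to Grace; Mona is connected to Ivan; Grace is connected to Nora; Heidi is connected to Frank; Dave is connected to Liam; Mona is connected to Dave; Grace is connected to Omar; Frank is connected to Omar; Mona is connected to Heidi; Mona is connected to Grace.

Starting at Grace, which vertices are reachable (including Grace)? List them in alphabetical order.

Dave, Frank, Grace, Heidi, Ivan, Liam, Mona, Nora, Omar

Start at Grace.
Its neighbours: Dave, Heidi, Liam, Mona, Nora, Omar.
Then their neighbours: Frank, Ivan.
Every vertex is now reached.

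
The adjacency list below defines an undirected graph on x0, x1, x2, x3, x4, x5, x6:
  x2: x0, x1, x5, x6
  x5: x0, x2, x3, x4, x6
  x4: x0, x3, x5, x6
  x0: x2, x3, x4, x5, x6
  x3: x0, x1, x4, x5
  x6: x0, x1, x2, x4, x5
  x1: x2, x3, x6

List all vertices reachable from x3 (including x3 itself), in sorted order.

x0, x1, x2, x3, x4, x5, x6

Start at x3.
Its neighbours: x0, x1, x4, x5.
Then their neighbours: x2, x6.
Every vertex is now reached.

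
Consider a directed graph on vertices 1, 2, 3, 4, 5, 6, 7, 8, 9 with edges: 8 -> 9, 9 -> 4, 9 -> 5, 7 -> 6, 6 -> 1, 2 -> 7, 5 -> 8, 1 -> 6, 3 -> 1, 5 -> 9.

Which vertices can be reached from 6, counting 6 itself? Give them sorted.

Start at 6.
Its neighbours: 1.
Nothing further is reachable.

1, 6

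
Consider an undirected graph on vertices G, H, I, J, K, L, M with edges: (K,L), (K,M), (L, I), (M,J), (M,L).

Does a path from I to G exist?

No

Explore from I.
Distance 1: reach L.
Distance 2: reach K, M.
Distance 3: reach J.
The search is exhausted without reaching G; it lies in a different component.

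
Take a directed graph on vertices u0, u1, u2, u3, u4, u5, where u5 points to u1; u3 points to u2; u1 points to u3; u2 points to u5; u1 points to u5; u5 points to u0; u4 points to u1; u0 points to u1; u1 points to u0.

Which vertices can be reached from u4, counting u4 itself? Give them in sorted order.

u0, u1, u2, u3, u4, u5

Start at u4.
Its neighbours: u1.
Then their neighbours: u0, u3, u5.
Then next layer: u2.
Every vertex is now reached.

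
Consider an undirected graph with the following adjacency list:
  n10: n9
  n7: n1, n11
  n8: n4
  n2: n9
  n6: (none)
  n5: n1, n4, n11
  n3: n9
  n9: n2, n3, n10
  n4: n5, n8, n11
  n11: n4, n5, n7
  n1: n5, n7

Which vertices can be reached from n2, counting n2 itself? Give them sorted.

n2, n3, n9, n10

Start at n2.
Its neighbours: n9.
Then their neighbours: n3, n10.
Nothing further is reachable.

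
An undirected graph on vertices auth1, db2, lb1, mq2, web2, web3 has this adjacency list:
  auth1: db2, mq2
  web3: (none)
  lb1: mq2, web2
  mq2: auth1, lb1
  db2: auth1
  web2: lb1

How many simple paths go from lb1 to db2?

lb1–mq2–auth1–db2

1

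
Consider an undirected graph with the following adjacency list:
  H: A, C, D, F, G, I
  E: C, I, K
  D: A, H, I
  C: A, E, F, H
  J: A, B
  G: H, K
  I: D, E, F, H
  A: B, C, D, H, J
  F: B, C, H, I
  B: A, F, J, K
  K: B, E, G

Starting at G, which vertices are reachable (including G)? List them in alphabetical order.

Start at G.
Its neighbours: H, K.
Then their neighbours: A, B, C, D, E, F, I.
Then next layer: J.
Every vertex is now reached.

A, B, C, D, E, F, G, H, I, J, K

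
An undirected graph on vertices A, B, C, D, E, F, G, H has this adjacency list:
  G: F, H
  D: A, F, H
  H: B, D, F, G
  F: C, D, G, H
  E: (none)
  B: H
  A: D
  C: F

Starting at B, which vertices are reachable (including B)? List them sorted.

Start at B.
Its neighbours: H.
Then their neighbours: D, F, G.
Then next layer: A, C.
Nothing further is reachable.

A, B, C, D, F, G, H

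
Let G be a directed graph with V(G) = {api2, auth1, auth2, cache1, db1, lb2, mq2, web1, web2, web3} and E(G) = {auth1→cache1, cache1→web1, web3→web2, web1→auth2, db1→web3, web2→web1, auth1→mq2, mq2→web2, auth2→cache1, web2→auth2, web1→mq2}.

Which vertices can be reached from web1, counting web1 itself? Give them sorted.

Start at web1.
Its neighbours: auth2, mq2.
Then their neighbours: cache1, web2.
Nothing further is reachable.

auth2, cache1, mq2, web1, web2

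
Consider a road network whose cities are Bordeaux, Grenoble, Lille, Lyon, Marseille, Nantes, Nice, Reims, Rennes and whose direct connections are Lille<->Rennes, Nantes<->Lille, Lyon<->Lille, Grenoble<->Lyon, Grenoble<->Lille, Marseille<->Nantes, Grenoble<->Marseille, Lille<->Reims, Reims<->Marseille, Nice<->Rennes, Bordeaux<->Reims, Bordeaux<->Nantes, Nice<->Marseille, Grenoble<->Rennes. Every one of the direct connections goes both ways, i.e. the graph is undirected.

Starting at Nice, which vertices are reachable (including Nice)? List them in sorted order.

Start at Nice.
Its neighbours: Marseille, Rennes.
Then their neighbours: Grenoble, Lille, Nantes, Reims.
Then next layer: Bordeaux, Lyon.
Every vertex is now reached.

Bordeaux, Grenoble, Lille, Lyon, Marseille, Nantes, Nice, Reims, Rennes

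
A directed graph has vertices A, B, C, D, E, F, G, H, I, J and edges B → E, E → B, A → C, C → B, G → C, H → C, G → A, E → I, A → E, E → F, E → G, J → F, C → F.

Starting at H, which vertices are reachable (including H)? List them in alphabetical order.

Start at H.
Its neighbours: C.
Then their neighbours: B, F.
Then next layer: E.
Then next layer: G, I.
Then next layer: A.
Nothing further is reachable.

A, B, C, E, F, G, H, I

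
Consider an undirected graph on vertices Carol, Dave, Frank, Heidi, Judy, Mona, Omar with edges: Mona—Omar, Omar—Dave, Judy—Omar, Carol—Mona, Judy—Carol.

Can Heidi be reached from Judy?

Explore from Judy.
Distance 1: reach Carol, Omar.
Distance 2: reach Dave, Mona.
The search is exhausted without reaching Heidi; it lies in a different component.

No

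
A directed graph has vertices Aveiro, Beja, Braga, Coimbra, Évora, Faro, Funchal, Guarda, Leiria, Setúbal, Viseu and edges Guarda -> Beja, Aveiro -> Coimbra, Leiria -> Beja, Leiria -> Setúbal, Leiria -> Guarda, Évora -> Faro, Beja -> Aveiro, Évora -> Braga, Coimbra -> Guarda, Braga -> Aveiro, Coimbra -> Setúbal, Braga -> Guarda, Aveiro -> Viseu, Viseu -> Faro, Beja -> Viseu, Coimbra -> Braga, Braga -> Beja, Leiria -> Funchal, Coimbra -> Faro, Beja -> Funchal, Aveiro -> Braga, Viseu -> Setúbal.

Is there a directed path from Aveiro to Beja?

Explore from Aveiro.
Distance 1: reach Braga, Coimbra, Viseu.
Distance 2: reach Beja, Faro, Guarda, Setúbal.
Found Beja.

Yes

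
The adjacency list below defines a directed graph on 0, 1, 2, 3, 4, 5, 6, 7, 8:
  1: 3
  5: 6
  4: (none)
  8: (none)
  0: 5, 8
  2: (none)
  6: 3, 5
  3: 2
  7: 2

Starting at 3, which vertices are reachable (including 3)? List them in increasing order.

2, 3

Start at 3.
Its neighbours: 2.
Nothing further is reachable.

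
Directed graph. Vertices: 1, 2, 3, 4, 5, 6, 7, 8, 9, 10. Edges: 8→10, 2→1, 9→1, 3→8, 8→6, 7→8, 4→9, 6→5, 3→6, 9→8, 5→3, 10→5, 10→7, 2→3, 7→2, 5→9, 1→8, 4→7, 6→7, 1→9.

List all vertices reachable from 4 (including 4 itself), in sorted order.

1, 2, 3, 4, 5, 6, 7, 8, 9, 10

Start at 4.
Its neighbours: 7, 9.
Then their neighbours: 1, 2, 8.
Then next layer: 3, 6, 10.
Then next layer: 5.
Every vertex is now reached.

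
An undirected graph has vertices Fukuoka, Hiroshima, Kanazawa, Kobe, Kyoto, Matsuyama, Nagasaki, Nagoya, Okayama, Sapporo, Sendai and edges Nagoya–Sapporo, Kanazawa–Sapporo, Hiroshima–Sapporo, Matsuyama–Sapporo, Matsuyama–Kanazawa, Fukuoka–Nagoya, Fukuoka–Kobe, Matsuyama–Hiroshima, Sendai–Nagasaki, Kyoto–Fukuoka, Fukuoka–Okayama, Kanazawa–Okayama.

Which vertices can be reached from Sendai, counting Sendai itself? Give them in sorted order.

Nagasaki, Sendai

Start at Sendai.
Its neighbours: Nagasaki.
Nothing further is reachable.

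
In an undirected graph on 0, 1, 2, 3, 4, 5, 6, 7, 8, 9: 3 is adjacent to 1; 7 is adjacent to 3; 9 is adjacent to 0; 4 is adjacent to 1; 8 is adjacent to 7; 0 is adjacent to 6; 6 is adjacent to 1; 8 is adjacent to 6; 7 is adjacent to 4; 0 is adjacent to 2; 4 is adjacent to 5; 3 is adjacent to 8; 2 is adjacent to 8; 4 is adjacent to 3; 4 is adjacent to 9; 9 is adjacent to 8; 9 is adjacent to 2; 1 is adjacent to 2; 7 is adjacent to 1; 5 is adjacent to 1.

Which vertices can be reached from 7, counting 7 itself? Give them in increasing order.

0, 1, 2, 3, 4, 5, 6, 7, 8, 9

Start at 7.
Its neighbours: 1, 3, 4, 8.
Then their neighbours: 2, 5, 6, 9.
Then next layer: 0.
Every vertex is now reached.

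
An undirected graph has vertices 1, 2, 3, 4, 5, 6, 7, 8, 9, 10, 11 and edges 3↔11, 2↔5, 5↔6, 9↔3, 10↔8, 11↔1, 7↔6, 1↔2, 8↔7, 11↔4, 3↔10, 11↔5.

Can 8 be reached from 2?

Explore from 2.
Distance 1: reach 1, 5.
Distance 2: reach 6, 11.
Distance 3: reach 3, 4, 7.
Distance 4: reach 8, 9, 10.
Found 8.

Yes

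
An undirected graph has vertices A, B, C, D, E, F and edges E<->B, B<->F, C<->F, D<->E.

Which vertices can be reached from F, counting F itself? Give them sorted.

Start at F.
Its neighbours: B, C.
Then their neighbours: E.
Then next layer: D.
Nothing further is reachable.

B, C, D, E, F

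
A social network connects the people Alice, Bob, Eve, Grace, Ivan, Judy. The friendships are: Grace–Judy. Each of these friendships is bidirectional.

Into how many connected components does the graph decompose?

From Alice: component {Alice}.
From Bob: component {Bob}.
From Eve: component {Eve}.
From Grace: component {Grace, Judy}.
From Ivan: component {Ivan}.
That's 5 components.

5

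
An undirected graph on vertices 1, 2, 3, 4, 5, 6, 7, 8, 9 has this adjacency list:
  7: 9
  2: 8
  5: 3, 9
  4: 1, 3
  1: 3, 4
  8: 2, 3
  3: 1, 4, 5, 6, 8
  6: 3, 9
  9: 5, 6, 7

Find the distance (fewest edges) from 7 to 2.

Distance 0: 7.
Distance 1: 9.
Distance 2: 5, 6.
Distance 3: 3.
Distance 4: 1, 4, 8.
Distance 5: 2 — contains 2.

5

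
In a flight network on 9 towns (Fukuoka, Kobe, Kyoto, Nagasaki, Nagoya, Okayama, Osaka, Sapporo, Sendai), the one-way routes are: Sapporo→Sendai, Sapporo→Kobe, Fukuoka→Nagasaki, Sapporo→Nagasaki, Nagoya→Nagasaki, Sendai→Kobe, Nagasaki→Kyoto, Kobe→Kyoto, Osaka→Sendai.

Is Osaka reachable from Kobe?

No

Explore from Kobe.
Distance 1: reach Kyoto.
The search from Kobe is exhausted; no directed path reaches Osaka.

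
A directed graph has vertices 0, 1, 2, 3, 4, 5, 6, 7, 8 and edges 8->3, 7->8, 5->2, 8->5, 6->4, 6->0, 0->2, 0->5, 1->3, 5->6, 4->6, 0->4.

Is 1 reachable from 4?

Explore from 4.
Distance 1: reach 6.
Distance 2: reach 0.
Distance 3: reach 2, 5.
The search from 4 is exhausted; no directed path reaches 1.

No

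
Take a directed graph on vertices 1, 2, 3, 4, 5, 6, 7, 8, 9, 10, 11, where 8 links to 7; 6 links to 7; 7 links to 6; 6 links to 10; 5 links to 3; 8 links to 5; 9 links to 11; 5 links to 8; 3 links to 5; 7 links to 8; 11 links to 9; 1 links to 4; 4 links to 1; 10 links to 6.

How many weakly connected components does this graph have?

From 1: component {1, 4}.
From 2: component {2}.
From 3: component {3, 5, 6, 7, 8, 10}.
From 9: component {9, 11}.
That's 4 components.

4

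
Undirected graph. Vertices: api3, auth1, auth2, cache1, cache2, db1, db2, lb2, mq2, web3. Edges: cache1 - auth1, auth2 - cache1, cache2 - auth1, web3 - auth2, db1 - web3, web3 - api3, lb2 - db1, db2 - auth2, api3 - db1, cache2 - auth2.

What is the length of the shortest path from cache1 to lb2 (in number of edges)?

Distance 0: cache1.
Distance 1: auth1, auth2.
Distance 2: cache2, db2, web3.
Distance 3: api3, db1.
Distance 4: lb2 — contains lb2.

4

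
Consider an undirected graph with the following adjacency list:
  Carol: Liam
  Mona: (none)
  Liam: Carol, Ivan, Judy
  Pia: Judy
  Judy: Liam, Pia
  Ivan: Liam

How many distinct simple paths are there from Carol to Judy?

1

Carol–Liam–Judy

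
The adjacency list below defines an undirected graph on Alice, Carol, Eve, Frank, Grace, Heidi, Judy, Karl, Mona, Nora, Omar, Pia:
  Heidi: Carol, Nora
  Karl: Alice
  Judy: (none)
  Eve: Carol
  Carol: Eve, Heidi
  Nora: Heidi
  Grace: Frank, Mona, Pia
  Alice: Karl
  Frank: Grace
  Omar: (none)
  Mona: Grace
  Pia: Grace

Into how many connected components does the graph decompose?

5

From Alice: component {Alice, Karl}.
From Carol: component {Carol, Eve, Heidi, Nora}.
From Frank: component {Frank, Grace, Mona, Pia}.
From Judy: component {Judy}.
From Omar: component {Omar}.
That's 5 components.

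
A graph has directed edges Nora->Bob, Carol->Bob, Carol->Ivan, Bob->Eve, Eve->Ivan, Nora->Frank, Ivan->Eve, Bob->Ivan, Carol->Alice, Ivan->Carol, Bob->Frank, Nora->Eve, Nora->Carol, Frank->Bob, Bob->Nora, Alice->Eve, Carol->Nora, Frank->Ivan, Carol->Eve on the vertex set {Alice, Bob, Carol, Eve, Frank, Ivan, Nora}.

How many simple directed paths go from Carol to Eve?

Carol→Alice→Eve
Carol→Bob→Eve
Carol→Bob→Frank→Ivan→Eve
Carol→Bob→Ivan→Eve
Carol→Bob→Nora→Eve
Carol→Bob→Nora→Frank→Ivan→Eve
Carol→Eve
Carol→Ivan→Eve
Carol→Nora→Bob→Eve
Carol→Nora→Bob→Frank→Ivan→Eve
Carol→Nora→Bob→Ivan→Eve
Carol→Nora→Eve
Carol→Nora→Frank→Bob→Eve
Carol→Nora→Frank→Bob→Ivan→Eve
Carol→Nora→Frank→Ivan→Eve

15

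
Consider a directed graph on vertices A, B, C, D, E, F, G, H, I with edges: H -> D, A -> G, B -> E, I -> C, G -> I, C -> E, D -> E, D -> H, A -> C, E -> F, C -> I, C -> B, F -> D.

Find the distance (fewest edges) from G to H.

Distance 0: G.
Distance 1: I.
Distance 2: C.
Distance 3: B, E.
Distance 4: F.
Distance 5: D.
Distance 6: H — contains H.

6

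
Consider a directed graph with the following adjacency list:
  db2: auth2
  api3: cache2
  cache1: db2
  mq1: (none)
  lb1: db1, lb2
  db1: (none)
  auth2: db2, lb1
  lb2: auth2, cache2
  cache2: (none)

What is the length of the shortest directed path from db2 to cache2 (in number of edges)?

Distance 0: db2.
Distance 1: auth2.
Distance 2: lb1.
Distance 3: db1, lb2.
Distance 4: cache2 — contains cache2.

4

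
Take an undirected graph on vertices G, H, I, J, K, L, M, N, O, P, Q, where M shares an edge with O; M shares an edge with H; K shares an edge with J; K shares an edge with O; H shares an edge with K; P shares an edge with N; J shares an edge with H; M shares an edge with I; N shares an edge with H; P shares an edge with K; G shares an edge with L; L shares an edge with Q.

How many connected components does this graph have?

2

From G: component {G, L, Q}.
From H: component {H, I, J, K, M, N, O, P}.
That's 2 components.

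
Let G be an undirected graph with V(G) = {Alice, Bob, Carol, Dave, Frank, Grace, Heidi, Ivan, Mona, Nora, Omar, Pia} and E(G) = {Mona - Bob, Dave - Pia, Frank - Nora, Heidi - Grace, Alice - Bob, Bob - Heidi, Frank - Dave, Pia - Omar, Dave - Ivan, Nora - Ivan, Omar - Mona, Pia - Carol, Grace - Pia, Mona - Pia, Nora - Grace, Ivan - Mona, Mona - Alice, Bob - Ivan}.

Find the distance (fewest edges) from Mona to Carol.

Distance 0: Mona.
Distance 1: Alice, Bob, Ivan, Omar, Pia.
Distance 2: Carol, Dave, Grace, Heidi, Nora — contains Carol.

2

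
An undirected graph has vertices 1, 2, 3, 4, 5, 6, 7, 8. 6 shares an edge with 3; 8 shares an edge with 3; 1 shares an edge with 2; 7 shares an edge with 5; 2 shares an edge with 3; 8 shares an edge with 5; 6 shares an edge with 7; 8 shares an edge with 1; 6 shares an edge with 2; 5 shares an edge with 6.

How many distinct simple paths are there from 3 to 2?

3–2
3–6–2
3–6–5–8–1–2
3–6–7–5–8–1–2
3–8–1–2
3–8–5–6–2
3–8–5–7–6–2

7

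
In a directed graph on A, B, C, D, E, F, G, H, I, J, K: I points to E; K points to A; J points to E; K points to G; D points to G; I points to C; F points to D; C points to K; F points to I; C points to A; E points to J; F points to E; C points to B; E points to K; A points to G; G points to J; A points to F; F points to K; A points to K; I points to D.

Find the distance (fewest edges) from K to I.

3

Distance 0: K.
Distance 1: A, G.
Distance 2: F, J.
Distance 3: D, E, I — contains I.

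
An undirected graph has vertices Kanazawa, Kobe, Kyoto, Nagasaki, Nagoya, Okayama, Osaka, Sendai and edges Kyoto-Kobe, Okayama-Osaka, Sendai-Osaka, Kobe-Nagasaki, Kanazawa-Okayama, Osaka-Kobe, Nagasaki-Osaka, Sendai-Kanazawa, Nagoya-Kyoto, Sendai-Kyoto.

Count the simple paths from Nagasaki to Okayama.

Nagasaki–Kobe–Kyoto–Sendai–Kanazawa–Okayama
Nagasaki–Kobe–Kyoto–Sendai–Osaka–Okayama
Nagasaki–Kobe–Osaka–Okayama
Nagasaki–Kobe–Osaka–Sendai–Kanazawa–Okayama
Nagasaki–Osaka–Kobe–Kyoto–Sendai–Kanazawa–Okayama
Nagasaki–Osaka–Okayama
Nagasaki–Osaka–Sendai–Kanazawa–Okayama

7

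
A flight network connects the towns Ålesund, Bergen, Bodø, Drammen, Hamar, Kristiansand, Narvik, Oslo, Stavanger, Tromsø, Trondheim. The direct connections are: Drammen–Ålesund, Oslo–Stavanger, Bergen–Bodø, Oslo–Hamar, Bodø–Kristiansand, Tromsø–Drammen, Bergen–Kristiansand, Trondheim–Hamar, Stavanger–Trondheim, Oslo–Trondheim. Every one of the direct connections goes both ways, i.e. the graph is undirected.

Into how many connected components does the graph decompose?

From Ålesund: component {Ålesund, Drammen, Tromsø}.
From Bergen: component {Bergen, Bodø, Kristiansand}.
From Hamar: component {Hamar, Oslo, Stavanger, Trondheim}.
From Narvik: component {Narvik}.
That's 4 components.

4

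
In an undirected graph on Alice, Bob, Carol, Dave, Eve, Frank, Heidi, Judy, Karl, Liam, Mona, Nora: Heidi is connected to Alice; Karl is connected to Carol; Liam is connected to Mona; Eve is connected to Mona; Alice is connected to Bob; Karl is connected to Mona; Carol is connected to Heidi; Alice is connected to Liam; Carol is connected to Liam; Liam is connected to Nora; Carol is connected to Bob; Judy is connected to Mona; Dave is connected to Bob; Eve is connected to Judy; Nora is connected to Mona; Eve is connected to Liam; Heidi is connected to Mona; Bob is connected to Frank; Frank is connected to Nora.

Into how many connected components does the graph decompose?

From Alice: component {Alice, Bob, Carol, Dave, Eve, Frank, Heidi, Judy, Karl, Liam, Mona, Nora}.
That's 1 component.

1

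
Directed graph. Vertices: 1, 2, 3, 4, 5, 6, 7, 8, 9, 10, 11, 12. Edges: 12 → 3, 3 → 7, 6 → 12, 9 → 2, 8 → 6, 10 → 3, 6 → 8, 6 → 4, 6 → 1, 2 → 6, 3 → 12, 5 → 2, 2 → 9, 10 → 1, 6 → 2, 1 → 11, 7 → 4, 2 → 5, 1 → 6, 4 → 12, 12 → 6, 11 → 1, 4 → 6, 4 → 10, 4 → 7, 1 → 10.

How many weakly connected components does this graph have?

1

From 1: component {1, 2, 3, 4, 5, 6, 7, 8, 9, 10, 11, 12}.
That's 1 component.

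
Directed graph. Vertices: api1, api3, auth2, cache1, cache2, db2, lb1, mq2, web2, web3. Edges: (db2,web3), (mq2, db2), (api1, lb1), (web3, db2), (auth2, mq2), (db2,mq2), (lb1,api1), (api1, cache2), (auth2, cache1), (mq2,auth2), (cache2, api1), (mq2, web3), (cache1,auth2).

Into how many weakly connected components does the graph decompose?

From api1: component {api1, cache2, lb1}.
From api3: component {api3}.
From auth2: component {auth2, cache1, db2, mq2, web3}.
From web2: component {web2}.
That's 4 components.

4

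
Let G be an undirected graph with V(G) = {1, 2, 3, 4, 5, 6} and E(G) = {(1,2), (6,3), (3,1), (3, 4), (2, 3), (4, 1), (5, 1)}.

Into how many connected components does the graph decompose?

1

From 1: component {1, 2, 3, 4, 5, 6}.
That's 1 component.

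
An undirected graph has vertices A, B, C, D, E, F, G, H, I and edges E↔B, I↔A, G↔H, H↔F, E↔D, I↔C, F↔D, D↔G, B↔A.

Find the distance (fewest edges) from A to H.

5

Distance 0: A.
Distance 1: B, I.
Distance 2: C, E.
Distance 3: D.
Distance 4: F, G.
Distance 5: H — contains H.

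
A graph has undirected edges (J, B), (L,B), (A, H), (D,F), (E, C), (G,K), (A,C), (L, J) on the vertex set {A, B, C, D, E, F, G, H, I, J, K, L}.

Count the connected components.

From A: component {A, C, E, H}.
From B: component {B, J, L}.
From D: component {D, F}.
From G: component {G, K}.
From I: component {I}.
That's 5 components.

5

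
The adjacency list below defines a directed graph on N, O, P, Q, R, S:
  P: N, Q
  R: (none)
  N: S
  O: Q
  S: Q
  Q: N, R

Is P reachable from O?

No

Explore from O.
Distance 1: reach Q.
Distance 2: reach N, R.
Distance 3: reach S.
The search from O is exhausted; no directed path reaches P.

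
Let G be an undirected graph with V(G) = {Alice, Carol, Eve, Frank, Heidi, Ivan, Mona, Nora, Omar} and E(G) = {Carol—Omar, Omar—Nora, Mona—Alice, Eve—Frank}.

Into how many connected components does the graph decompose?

From Alice: component {Alice, Mona}.
From Carol: component {Carol, Nora, Omar}.
From Eve: component {Eve, Frank}.
From Heidi: component {Heidi}.
From Ivan: component {Ivan}.
That's 5 components.

5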